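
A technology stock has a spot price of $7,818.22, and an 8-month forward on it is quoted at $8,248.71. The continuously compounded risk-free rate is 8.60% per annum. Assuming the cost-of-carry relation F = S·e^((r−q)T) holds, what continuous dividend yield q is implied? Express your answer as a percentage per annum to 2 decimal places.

From F = S·e^((r−q)T): (r − q) = ln(F/S)/T
ln(8248.71/7818.22) = ln(1.055062) = 0.053600
(r − q) = 0.053600 / (8/12) = 0.080400
q = r − ln(F/S)/T = 0.0860 − 0.080400 = 0.005600
q = 0.56%

0.56%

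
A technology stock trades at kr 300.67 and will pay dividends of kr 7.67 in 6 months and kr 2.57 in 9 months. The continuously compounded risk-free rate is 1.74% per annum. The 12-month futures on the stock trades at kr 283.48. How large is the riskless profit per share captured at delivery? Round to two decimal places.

kr 12.15 per share

PV(dividends) I = 7.67·e^(−0.0174·6/12) + 2.57·e^(−0.0174·9/12) = 10.1402
Fair futures F* = (S − I)·e^(rT) = (300.67 − 10.1402)·e^0.017400 = 290.5298 × 1.017552 = 295.6292
Market kr 283.48 < fair 295.6292: forward underpriced → reverse cash-and-carry (short the stock, invest proceeds at r, pay the dividends, go long the forward).
Profit at T = |F_mkt − F*| = |283.48 − 295.6292| = kr 12.15 per share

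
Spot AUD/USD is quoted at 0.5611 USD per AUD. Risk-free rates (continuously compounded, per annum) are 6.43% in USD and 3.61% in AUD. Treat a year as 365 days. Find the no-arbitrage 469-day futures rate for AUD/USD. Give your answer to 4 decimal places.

F = S·e^((r_USD − r_AUD)T) = 0.5611 · e^((0.0643 − 0.0361) × 469/365)
= 0.5611 · e^0.036235 = 0.5611 × 1.036899
F = 0.5818 USD per AUD

0.5818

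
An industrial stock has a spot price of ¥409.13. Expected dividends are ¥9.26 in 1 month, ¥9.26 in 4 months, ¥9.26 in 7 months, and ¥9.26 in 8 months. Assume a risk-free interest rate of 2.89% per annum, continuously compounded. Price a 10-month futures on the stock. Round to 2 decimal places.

PV(dividends) I = 9.26·e^(−0.0289·1/12) + 9.26·e^(−0.0289·4/12) + 9.26·e^(−0.0289·7/12) + 9.26·e^(−0.0289·8/12)
I = 9.2377 + 9.1712 + 9.1052 + 9.0833 = 36.5974
F = (S − I)·e^(rT) = (409.13 − 36.5974) · e^(0.0289·10/12)
= 372.5326 · e^0.024083 = 372.5326 × 1.024375 = ¥381.61

¥381.61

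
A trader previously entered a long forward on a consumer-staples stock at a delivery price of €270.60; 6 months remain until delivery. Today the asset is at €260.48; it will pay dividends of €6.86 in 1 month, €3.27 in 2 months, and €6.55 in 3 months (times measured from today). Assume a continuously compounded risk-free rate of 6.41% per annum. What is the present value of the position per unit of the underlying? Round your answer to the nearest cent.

PV(remaining dividends) I = 6.86·e^(−0.0641·1/12) + 3.27·e^(−0.0641·2/12) + 6.55·e^(−0.0641·3/12) = 16.5046
Current forward F = (S − I)·e^(rT) = (260.48 − 16.5046)·e^(0.0641·6/12) = 243.9754 × 1.032569 = 251.9214
Value (long) = (F − K)·e^(−rT) = (251.9214 − 270.60) × 0.968458 = -18.0894
Value = -€18.09

-€18.09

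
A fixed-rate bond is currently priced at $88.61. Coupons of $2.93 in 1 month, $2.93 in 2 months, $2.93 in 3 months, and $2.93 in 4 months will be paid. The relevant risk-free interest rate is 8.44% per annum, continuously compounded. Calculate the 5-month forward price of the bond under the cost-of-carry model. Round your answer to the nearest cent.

PV(coupons) I = 2.93·e^(−0.0844·1/12) + 2.93·e^(−0.0844·2/12) + 2.93·e^(−0.0844·3/12) + 2.93·e^(−0.0844·4/12)
I = 2.9095 + 2.8891 + 2.8688 + 2.8487 = 11.5161
F = (S − I)·e^(rT) = (88.61 − 11.5161) · e^(0.0844·5/12)
= 77.0939 · e^0.035167 = 77.0939 × 1.035793 = $79.85

$79.85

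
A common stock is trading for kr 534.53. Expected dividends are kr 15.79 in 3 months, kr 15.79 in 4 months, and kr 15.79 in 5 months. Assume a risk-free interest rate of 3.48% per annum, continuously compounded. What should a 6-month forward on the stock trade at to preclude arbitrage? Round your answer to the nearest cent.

kr 496.27

PV(dividends) I = 15.79·e^(−0.0348·3/12) + 15.79·e^(−0.0348·4/12) + 15.79·e^(−0.0348·5/12)
I = 15.6532 + 15.6079 + 15.5627 = 46.8238
F = (S − I)·e^(rT) = (534.53 − 46.8238) · e^(0.0348·6/12)
= 487.7062 · e^0.017400 = 487.7062 × 1.017552 = kr 496.27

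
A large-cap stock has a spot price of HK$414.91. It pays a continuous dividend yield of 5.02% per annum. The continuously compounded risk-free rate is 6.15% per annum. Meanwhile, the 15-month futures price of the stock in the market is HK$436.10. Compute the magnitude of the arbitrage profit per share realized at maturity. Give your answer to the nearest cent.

Fair futures: F* = S·e^(carry·T), with carry = (r − q) = 0.0615 − 0.0502 = 0.0113
F* = 414.91 · e^(0.0113 × 15/12) = 414.91 · e^0.014125 = 414.91 × 1.014225 = HK$420.8121
Market HK$436.10 > fair HK$420.8121: forward overpriced → cash-and-carry (buy spot, short the forward).
At maturity, profit = |F_mkt − F*| = |436.10 − 420.8121| = HK$15.29 per share

HK$15.29 per share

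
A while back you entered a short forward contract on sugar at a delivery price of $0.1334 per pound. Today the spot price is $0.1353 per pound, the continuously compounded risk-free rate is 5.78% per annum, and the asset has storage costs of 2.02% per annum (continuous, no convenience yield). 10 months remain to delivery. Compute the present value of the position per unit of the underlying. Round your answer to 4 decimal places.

-$0.0105 per pound

Current fair forward for the remaining 10 months: F = S·e^((r + u)·T), (r + u) = 0.0578 + 0.0202 = 0.0780
F = 0.1353 · e^(0.0780 × 10/12) = 0.1353 × 1.067159 = 0.1444
Value of long forward = (F − K)·e^(−rT) = (0.1444 − 0.1334) · e^(−0.0578·10/12)
= 0.0110 × 0.952975 = 0.0105
Short position value = −(long value) = -$0.0105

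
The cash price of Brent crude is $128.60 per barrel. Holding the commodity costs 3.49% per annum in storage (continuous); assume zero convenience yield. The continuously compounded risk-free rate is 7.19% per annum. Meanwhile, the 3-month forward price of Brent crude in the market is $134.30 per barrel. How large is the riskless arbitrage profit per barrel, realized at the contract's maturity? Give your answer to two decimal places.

$2.22 per barrel

Fair forward: F* = S·e^(carry·T), with carry = (r + u) = 0.0719 + 0.0349 = 0.1068
F* = 128.60 · e^(0.1068 × 3/12) = 128.60 · e^0.026700 = 128.60 × 1.027060 = $132.0799
Market $134.30 > fair $132.0799: forward overpriced → cash-and-carry (buy spot, short the forward).
At maturity, profit = |F_mkt − F*| = |134.30 − 132.0799| = $2.22 per barrel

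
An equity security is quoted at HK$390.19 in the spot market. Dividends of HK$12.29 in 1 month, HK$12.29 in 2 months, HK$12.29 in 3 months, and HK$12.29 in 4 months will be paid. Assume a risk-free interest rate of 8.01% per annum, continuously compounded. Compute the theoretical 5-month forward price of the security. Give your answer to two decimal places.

PV(dividends) I = 12.29·e^(−0.0801·1/12) + 12.29·e^(−0.0801·2/12) + 12.29·e^(−0.0801·3/12) + 12.29·e^(−0.0801·4/12)
I = 12.2082 + 12.1270 + 12.0463 + 11.9662 = 48.3477
F = (S − I)·e^(rT) = (390.19 − 48.3477) · e^(0.0801·5/12)
= 341.8423 · e^0.033375 = 341.8423 × 1.033938 = HK$353.44

HK$353.44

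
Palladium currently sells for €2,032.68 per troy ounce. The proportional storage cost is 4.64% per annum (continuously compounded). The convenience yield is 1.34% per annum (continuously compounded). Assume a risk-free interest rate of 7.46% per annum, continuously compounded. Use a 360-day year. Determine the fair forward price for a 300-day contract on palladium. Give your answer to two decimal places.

Net carry = r + u − y = 0.0746 + 0.0464 − 0.0134 = 0.1076
F = S·e^((r+u−y)T) = 2032.68 · e^(0.1076 × 300/360) = 2032.68 · e^0.08966667
= 2032.68 × 1.09380962 = €2,223.36 per troy ounce

€2,223.36 per troy ounce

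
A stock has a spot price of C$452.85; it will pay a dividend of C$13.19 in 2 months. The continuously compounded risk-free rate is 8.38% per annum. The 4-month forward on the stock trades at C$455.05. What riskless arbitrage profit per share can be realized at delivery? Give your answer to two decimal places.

PV(dividends) I = 13.19·e^(−0.0838·2/12) = 13.0071
Fair forward F* = (S − I)·e^(rT) = (452.85 − 13.0071)·e^0.027933 = 439.8429 × 1.028327 = 452.3023
Market C$455.05 > fair 452.3023: forward overpriced → cash-and-carry (borrow at r, buy the stock and collect the dividends, short the forward).
Profit at T = |F_mkt − F*| = |455.05 − 452.3023| = C$2.75 per share

C$2.75 per share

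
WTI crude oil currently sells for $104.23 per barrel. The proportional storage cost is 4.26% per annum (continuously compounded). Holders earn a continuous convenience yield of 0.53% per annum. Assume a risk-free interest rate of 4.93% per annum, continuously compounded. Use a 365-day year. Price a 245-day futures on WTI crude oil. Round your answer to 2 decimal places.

Net carry = r + u − y = 0.0493 + 0.0426 − 0.0053 = 0.0866
F = S·e^((r+u−y)T) = 104.23 · e^(0.0866 × 245/365) = 104.23 · e^0.058129
= 104.23 × 1.059852 = $110.47 per barrel

$110.47 per barrel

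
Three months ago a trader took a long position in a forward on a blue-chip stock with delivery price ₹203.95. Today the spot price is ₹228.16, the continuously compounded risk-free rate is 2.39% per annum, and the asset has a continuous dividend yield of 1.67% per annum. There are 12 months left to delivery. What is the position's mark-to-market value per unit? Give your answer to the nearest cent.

₹25.25

Current fair forward for the remaining 12 months: F = S·e^((r − q)·T), (r − q) = 0.0239 − 0.0167 = 0.0072
F = 228.16 · e^(0.0072 × 12/12) = 228.16 × 1.007226 = 229.8087
Value of long forward = (F − K)·e^(−rT) = (229.8087 − 203.95) · e^(−0.0239·12/12)
= 25.8587 × 0.976383 = 25.25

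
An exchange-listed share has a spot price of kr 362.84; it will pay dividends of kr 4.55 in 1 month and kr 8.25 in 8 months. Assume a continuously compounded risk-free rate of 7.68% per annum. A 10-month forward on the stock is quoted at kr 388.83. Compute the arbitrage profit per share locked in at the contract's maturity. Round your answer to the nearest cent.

PV(dividends) I = 4.55·e^(−0.0768·1/12) + 8.25·e^(−0.0768·8/12) = 12.3592
Fair forward F* = (S − I)·e^(rT) = (362.84 − 12.3592)·e^0.064000 = 350.4808 × 1.066092 = 373.6448
Market kr 388.83 > fair 373.6448: forward overpriced → cash-and-carry (borrow at r, buy the stock and collect the dividends, short the forward).
Profit at T = |F_mkt − F*| = |388.83 − 373.6448| = kr 15.19 per share

kr 15.19 per share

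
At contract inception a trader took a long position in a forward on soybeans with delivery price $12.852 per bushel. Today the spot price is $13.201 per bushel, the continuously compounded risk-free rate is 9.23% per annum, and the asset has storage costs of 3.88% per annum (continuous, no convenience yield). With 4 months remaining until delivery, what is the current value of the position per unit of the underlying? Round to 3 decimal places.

Current fair forward for the remaining 4 months: F = S·e^((r + u)·T), (r + u) = 0.0923 + 0.0388 = 0.1311
F = 13.201 · e^(0.1311 × 4/12) = 13.201 × 1.044669 = 13.7907
Value of long forward = (F − K)·e^(−rT) = (13.7907 − 12.852) · e^(−0.0923·4/12)
= 0.9387 × 0.969702 = 0.910

$0.910 per bushel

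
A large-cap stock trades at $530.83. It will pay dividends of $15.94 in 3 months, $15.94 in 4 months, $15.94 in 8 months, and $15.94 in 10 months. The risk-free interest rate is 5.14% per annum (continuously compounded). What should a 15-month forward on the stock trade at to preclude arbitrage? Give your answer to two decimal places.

PV(dividends) I = 15.94·e^(−0.0514·3/12) + 15.94·e^(−0.0514·4/12) + 15.94·e^(−0.0514·8/12) + 15.94·e^(−0.0514·10/12)
I = 15.7365 + 15.6692 + 15.4030 + 15.2717 = 62.0804
F = (S − I)·e^(rT) = (530.83 − 62.0804) · e^(0.0514·15/12)
= 468.7496 · e^0.064250 = 468.7496 × 1.066359 = $499.86

$499.86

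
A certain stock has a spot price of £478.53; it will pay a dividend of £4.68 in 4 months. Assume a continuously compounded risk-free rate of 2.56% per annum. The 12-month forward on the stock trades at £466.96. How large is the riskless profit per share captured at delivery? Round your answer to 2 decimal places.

£19.22 per share

PV(dividends) I = 4.68·e^(−0.0256·4/12) = 4.6402
Fair forward F* = (S − I)·e^(rT) = (478.53 − 4.6402)·e^0.025600 = 473.8898 × 1.025930 = 486.1778
Market £466.96 < fair 486.1778: forward underpriced → reverse cash-and-carry (short the stock, invest proceeds at r, pay the dividends, go long the forward).
Profit at T = |F_mkt − F*| = |466.96 − 486.1778| = £19.22 per share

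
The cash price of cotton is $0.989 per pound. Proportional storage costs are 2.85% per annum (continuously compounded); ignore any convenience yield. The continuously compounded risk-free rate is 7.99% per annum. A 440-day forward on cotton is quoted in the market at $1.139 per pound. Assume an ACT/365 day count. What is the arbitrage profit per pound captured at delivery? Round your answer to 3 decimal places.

$0.012 per pound

Fair forward: F* = S·e^(carry·T), with carry = (r + u) = 0.0799 + 0.0285 = 0.1084
F* = 0.989 · e^(0.1084 × 440/365) = 0.989 · e^0.130674 = 0.989 × 1.139596 = $1.1271
Market $1.139 > fair $1.1271: forward overpriced → cash-and-carry (buy spot, short the forward).
At maturity, profit = |F_mkt − F*| = |1.139 − 1.1271| = $0.012 per pound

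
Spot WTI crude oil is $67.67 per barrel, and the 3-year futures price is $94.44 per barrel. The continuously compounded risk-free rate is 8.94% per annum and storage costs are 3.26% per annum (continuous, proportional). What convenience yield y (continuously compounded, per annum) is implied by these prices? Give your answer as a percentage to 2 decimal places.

1.09%

F = S·e^((r+u−y)T) ⇒ (r+u−y) = ln(F/S)/T
ln(94.44/67.67) = 0.333322; /T ⇒ 0.111107
y = r + u − ln(F/S)/T = 0.0894 + 0.0326 − 0.111107 = 0.010893
y = 1.09%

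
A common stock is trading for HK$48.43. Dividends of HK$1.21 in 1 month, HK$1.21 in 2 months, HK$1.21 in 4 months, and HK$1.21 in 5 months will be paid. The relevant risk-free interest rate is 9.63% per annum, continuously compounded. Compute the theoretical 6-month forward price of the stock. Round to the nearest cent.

HK$45.86

PV(dividends) I = 1.21·e^(−0.0963·1/12) + 1.21·e^(−0.0963·2/12) + 1.21·e^(−0.0963·4/12) + 1.21·e^(−0.0963·5/12)
I = 1.2003 + 1.1907 + 1.1718 + 1.1624 = 4.7252
F = (S − I)·e^(rT) = (48.43 − 4.7252) · e^(0.0963·6/12)
= 43.7048 · e^0.048150 = 43.7048 × 1.049328 = HK$45.86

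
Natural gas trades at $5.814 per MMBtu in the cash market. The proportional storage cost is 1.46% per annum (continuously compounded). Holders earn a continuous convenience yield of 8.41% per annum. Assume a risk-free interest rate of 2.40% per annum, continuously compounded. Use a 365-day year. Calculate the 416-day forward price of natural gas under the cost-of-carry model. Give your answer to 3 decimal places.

$5.520 per MMBtu

Net carry = r + u − y = 0.0240 + 0.0146 − 0.0841 = -0.0455
F = S·e^((r+u−y)T) = 5.814 · e^(-0.0455 × 416/365) = 5.814 · e^-0.051858
= 5.814 × 0.949464 = $5.520 per MMBtu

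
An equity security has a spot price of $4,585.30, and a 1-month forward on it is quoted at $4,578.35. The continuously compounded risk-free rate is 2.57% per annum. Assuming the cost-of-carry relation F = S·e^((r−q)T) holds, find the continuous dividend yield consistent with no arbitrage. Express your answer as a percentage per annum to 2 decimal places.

4.39%

From F = S·e^((r−q)T): (r − q) = ln(F/S)/T
ln(4578.35/4585.30) = ln(0.998484) = -0.001517
(r − q) = -0.001517 / (1/12) = -0.018204
q = r − ln(F/S)/T = 0.0257 + 0.018204 = 0.043904
q = 4.39%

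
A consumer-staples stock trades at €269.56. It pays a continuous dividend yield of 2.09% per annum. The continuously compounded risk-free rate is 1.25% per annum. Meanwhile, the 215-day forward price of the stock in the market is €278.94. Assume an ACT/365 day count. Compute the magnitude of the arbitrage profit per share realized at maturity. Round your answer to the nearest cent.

€10.71 per share

Fair forward: F* = S·e^(carry·T), with carry = (r − q) = 0.0125 − 0.0209 = -0.0084
F* = 269.56 · e^(-0.0084 × 215/365) = 269.56 · e^-0.004948 = 269.56 × 0.995064 = €268.2295
Market €278.94 > fair €268.2295: forward overpriced → cash-and-carry (buy spot, short the forward).
At maturity, profit = |F_mkt − F*| = |278.94 − 268.2295| = €10.71 per share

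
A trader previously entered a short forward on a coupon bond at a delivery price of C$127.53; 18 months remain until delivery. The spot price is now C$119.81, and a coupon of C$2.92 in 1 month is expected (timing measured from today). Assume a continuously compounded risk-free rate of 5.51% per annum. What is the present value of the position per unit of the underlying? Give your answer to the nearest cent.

C$0.51

PV(remaining coupons) I = 2.92·e^(−0.0551·1/12) = 2.9066
Current forward F = (S − I)·e^(rT) = (119.81 − 2.9066)·e^(0.0551·18/12) = 116.9034 × 1.086162 = 126.9760
Value (long) = (F − K)·e^(−rT) = (126.9760 − 127.53) × 0.920673 = -0.5101
Short position value = −(long value) = C$0.51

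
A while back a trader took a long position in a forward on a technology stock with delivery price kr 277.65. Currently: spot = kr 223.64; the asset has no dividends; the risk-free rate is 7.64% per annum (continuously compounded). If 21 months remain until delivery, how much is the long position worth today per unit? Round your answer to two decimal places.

-kr 19.26

Current fair forward for the remaining 21 months: F = S·e^(r·T), r = 0.0764
F = 223.64 · e^(0.0764 × 21/12) = 223.64 × 1.143050 = 255.6317
Value of long forward = (F − K)·e^(−rT) = (255.6317 − 277.65) · e^(−0.0764·21/12)
= -22.0183 × 0.874852 = -19.26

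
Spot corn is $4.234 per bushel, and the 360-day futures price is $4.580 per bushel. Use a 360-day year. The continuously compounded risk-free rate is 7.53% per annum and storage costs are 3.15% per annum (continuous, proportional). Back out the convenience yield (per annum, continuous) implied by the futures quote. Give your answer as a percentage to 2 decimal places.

2.82%

F = S·e^((r+u−y)T) ⇒ (r+u−y) = ln(F/S)/T
ln(4.580/4.234) = 0.078552; /T ⇒ 0.078552
y = r + u − ln(F/S)/T = 0.0753 + 0.0315 − 0.078552 = 0.028248
y = 2.82%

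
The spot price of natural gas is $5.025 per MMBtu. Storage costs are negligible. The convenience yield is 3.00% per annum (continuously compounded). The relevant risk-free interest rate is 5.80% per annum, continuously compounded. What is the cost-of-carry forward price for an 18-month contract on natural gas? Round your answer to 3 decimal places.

Net carry = r + u − y = 0.0580 + 0.0000 − 0.0300 = 0.0280
F = S·e^((r+u−y)T) = 5.025 · e^(0.0280 × 18/12) = 5.025 · e^0.042000
= 5.025 × 1.042894 = $5.241 per MMBtu

$5.241 per MMBtu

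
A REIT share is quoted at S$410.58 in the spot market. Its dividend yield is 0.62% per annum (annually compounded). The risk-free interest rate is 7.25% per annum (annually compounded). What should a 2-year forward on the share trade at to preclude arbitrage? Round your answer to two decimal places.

S$466.47

F = S · (1+r)^T / (1+q)^T
= 410.58 × 1.150256 / 1.012438 = 410.58 × 1.136125
F = S$466.47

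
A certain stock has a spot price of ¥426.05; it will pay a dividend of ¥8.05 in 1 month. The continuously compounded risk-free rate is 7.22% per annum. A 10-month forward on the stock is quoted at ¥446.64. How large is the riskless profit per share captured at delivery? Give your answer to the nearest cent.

¥2.67 per share

PV(dividends) I = 8.05·e^(−0.0722·1/12) = 8.0017
Fair forward F* = (S − I)·e^(rT) = (426.05 − 8.0017)·e^0.060167 = 418.0483 × 1.062014 = 443.9731
Market ¥446.64 > fair 443.9731: forward overpriced → cash-and-carry (borrow at r, buy the stock and collect the dividends, short the forward).
Profit at T = |F_mkt − F*| = |446.64 − 443.9731| = ¥2.67 per share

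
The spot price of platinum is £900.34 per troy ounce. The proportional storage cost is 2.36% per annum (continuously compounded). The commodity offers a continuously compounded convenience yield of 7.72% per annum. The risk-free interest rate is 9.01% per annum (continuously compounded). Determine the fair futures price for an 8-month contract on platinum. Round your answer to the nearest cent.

Net carry = r + u − y = 0.0901 + 0.0236 − 0.0772 = 0.0365
F = S·e^((r+u−y)T) = 900.34 · e^(0.0365 × 8/12) = 900.34 · e^0.024333
= 900.34 × 1.024631 = £922.52 per troy ounce

£922.52 per troy ounce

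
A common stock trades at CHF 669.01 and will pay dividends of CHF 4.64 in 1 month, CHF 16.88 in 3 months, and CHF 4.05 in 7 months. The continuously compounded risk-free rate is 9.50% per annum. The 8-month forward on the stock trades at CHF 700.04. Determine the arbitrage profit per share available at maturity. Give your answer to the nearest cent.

CHF 13.84 per share

PV(dividends) I = 4.64·e^(−0.0950·1/12) + 16.88·e^(−0.0950·3/12) + 4.05·e^(−0.0950·7/12) = 24.9189
Fair forward F* = (S − I)·e^(rT) = (669.01 − 24.9189)·e^0.063333 = 644.0911 × 1.065382 = 686.2031
Market CHF 700.04 > fair 686.2031: forward overpriced → cash-and-carry (borrow at r, buy the stock and collect the dividends, short the forward).
Profit at T = |F_mkt − F*| = |700.04 − 686.2031| = CHF 13.84 per share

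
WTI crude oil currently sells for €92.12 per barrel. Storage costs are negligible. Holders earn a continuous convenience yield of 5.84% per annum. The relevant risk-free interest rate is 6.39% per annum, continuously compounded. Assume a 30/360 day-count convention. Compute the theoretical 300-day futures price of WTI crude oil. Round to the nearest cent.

Net carry = r + u − y = 0.0639 + 0.0000 − 0.0584 = 0.0055
F = S·e^((r+u−y)T) = 92.12 · e^(0.0055 × 300/360) = 92.12 · e^0.004583
= 92.12 × 1.004594 = €92.54 per barrel

€92.54 per barrel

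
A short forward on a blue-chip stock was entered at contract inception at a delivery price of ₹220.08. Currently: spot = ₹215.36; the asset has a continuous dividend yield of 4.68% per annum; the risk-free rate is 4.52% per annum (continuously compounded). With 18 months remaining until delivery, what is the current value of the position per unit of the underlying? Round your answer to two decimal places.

Current fair forward for the remaining 18 months: F = S·e^((r − q)·T), (r − q) = 0.0452 − 0.0468 = -0.0016
F = 215.36 · e^(-0.0016 × 18/12) = 215.36 × 0.997603 = 214.8438
Value of long forward = (F − K)·e^(−rT) = (214.8438 − 220.08) · e^(−0.0452·18/12)
= -5.2362 × 0.934447 = -4.89
Short position value = −(long value) = ₹4.89

₹4.89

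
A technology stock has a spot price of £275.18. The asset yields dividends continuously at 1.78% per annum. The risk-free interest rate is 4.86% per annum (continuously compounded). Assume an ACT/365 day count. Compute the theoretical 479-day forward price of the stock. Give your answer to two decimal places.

£286.53

F = S·e^((r − q)T) = 275.18 · e^((0.0486 − 0.0178) × 479/365)
= 275.18 · e^0.040420 = 275.18 × 1.041248
F = £286.53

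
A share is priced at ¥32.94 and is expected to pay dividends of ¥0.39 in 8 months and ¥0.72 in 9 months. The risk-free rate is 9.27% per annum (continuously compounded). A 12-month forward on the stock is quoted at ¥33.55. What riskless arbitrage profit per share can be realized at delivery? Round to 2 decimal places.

¥1.45 per share

PV(dividends) I = 0.39·e^(−0.0927·8/12) + 0.72·e^(−0.0927·9/12) = 1.0383
Fair forward F* = (S − I)·e^(rT) = (32.94 − 1.0383)·e^0.092700 = 31.9017 × 1.097133 = 35.0004
Market ¥33.55 < fair 35.0004: forward underpriced → reverse cash-and-carry (short the stock, invest proceeds at r, pay the dividends, go long the forward).
Profit at T = |F_mkt − F*| = |33.55 − 35.0004| = ¥1.45 per share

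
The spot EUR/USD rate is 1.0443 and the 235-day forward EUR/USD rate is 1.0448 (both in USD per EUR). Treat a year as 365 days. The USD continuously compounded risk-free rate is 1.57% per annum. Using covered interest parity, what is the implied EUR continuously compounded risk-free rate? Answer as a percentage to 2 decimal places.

1.50%

F = S·e^((r_USD − r_EUR)T) ⇒ r_EUR = r_USD − ln(F/S)/T
ln(1.0448/1.0443) = 0.000479; /(235/365) = 0.000744
r_EUR = 0.0157 − 0.000744 = 0.014956
r_EUR = 1.50%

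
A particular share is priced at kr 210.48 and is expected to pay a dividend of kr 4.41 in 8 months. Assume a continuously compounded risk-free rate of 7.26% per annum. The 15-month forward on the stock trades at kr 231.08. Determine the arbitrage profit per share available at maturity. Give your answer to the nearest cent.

kr 5.21 per share

PV(dividends) I = 4.41·e^(−0.0726·8/12) = 4.2016
Fair forward F* = (S − I)·e^(rT) = (210.48 − 4.2016)·e^0.090750 = 206.2784 × 1.094995 = 225.8738
Market kr 231.08 > fair 225.8738: forward overpriced → cash-and-carry (borrow at r, buy the stock and collect the dividends, short the forward).
Profit at T = |F_mkt − F*| = |231.08 − 225.8738| = kr 5.21 per share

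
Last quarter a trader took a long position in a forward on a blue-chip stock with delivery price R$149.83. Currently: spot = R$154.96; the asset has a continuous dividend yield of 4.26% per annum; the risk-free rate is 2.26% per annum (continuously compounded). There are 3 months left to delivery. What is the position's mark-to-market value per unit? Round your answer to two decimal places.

Current fair forward for the remaining 3 months: F = S·e^((r − q)·T), (r − q) = 0.0226 − 0.0426 = -0.0200
F = 154.96 · e^(-0.0200 × 3/12) = 154.96 × 0.995012 = 154.1871
Value of long forward = (F − K)·e^(−rT) = (154.1871 − 149.83) · e^(−0.0226·3/12)
= 4.3571 × 0.994366 = 4.33

R$4.33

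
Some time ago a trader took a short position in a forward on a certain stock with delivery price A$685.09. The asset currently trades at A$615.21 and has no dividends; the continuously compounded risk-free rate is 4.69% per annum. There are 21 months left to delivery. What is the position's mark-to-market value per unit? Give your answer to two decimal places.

A$15.90

Current fair forward for the remaining 21 months: F = S·e^(r·T), r = 0.0469
F = 615.21 · e^(0.0469 × 21/12) = 615.21 × 1.085537 = 667.8332
Value of long forward = (F − K)·e^(−rT) = (667.8332 − 685.09) · e^(−0.0469·21/12)
= -17.2568 × 0.921203 = -15.90
Short position value = −(long value) = A$15.90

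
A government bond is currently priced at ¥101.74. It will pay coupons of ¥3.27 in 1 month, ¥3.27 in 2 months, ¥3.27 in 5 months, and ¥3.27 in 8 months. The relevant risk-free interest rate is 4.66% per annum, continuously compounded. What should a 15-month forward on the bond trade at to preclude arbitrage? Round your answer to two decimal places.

PV(coupons) I = 3.27·e^(−0.0466·1/12) + 3.27·e^(−0.0466·2/12) + 3.27·e^(−0.0466·5/12) + 3.27·e^(−0.0466·8/12)
I = 3.2573 + 3.2447 + 3.2071 + 3.1700 = 12.8791
F = (S − I)·e^(rT) = (101.74 − 12.8791) · e^(0.0466·15/12)
= 88.8609 · e^0.058250 = 88.8609 × 1.059980 = ¥94.19

¥94.19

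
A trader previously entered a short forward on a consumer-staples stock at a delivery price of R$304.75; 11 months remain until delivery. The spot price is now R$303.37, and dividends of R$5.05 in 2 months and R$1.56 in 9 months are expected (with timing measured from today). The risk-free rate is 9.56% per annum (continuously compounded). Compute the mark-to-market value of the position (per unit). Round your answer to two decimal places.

-R$17.77

PV(remaining dividends) I = 5.05·e^(−0.0956·2/12) + 1.56·e^(−0.0956·9/12) = 6.4222
Current forward F = (S − I)·e^(rT) = (303.37 − 6.4222)·e^(0.0956·11/12) = 296.9478 × 1.091588 = 324.1447
Value (long) = (F − K)·e^(−rT) = (324.1447 − 304.75) × 0.916097 = 17.7674
Short position value = −(long value) = -R$17.77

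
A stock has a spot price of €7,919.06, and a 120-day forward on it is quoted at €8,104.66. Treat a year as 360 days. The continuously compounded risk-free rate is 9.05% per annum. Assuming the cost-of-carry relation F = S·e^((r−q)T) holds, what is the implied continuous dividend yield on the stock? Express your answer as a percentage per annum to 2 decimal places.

2.10%

From F = S·e^((r−q)T): (r − q) = ln(F/S)/T
ln(8104.66/7919.06) = ln(1.023437) = 0.023167
(r − q) = 0.023167 / (120/360) = 0.069501
q = r − ln(F/S)/T = 0.0905 − 0.069501 = 0.020999
q = 2.10%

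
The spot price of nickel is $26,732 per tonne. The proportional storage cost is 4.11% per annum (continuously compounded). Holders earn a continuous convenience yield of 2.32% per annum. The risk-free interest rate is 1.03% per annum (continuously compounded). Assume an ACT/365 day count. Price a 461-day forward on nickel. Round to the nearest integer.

Net carry = r + u − y = 0.0103 + 0.0411 − 0.0232 = 0.0282
F = S·e^((r+u−y)T) = 26732 · e^(0.0282 × 461/365) = 26732 · e^0.035617
= 26732 × 1.036259 = $27,701 per tonne

$27,701 per tonne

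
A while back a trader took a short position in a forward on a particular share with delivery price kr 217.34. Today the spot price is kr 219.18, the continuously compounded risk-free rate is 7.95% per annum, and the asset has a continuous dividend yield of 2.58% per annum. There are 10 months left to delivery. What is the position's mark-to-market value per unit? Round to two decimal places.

Current fair forward for the remaining 10 months: F = S·e^((r − q)·T), (r − q) = 0.0795 − 0.0258 = 0.0537
F = 219.18 · e^(0.0537 × 10/12) = 219.18 × 1.045766 = 229.2110
Value of long forward = (F − K)·e^(−rT) = (229.2110 − 217.34) · e^(−0.0795·10/12)
= 11.8710 × 0.935897 = 11.11
Short position value = −(long value) = -kr 11.11

-kr 11.11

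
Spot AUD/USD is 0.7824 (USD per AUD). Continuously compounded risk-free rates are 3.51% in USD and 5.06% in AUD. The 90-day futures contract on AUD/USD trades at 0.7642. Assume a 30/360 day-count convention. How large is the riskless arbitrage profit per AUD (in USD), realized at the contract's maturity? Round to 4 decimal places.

0.0152 per AUD (in USD)

Fair futures: F* = S·e^(carry·T), with carry = (r_USD − r_AUD) = 0.0351 − 0.0506 = -0.0155
F* = 0.7824 · e^(-0.0155 × 90/360) = 0.7824 · e^-0.003875 = 0.7824 × 0.996132 = 0.7794
Market 0.7642 < fair 0.7794: forward underpriced → reverse cash-and-carry (short spot, go long the forward).
At maturity, profit = |F_mkt − F*| = |0.7642 − 0.7794| = 0.0152 per AUD (in USD)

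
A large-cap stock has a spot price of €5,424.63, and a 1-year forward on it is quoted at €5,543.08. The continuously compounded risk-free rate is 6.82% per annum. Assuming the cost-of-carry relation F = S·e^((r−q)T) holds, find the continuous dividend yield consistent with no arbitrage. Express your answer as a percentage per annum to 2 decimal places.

From F = S·e^((r−q)T): (r − q) = ln(F/S)/T
ln(5543.08/5424.63) = ln(1.021836) = 0.021601
(r − q) = 0.021601 / (1) = 0.021601
q = r − ln(F/S)/T = 0.0682 − 0.021601 = 0.046599
q = 4.66%

4.66%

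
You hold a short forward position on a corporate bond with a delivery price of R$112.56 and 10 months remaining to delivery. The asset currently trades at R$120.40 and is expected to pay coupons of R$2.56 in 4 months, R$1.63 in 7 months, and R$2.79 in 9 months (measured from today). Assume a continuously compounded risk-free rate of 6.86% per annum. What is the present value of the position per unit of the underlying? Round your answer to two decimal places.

PV(remaining coupons) I = 2.56·e^(−0.0686·4/12) + 1.63·e^(−0.0686·7/12) + 2.79·e^(−0.0686·9/12) = 6.7183
Current forward F = (S − I)·e^(rT) = (120.40 − 6.7183)·e^(0.0686·10/12) = 113.6817 × 1.058832 = 120.3698
Value (long) = (F − K)·e^(−rT) = (120.3698 − 112.56) × 0.944437 = 7.3759
Short position value = −(long value) = -R$7.38

-R$7.38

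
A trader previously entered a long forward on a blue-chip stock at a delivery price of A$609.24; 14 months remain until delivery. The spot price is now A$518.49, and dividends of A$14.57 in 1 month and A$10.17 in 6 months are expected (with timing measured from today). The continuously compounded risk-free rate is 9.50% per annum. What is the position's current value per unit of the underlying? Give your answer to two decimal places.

-A$50.99

PV(remaining dividends) I = 14.57·e^(−0.0950·1/12) + 10.17·e^(−0.0950·6/12) = 24.1533
Current forward F = (S − I)·e^(rT) = (518.49 − 24.1533)·e^(0.0950·14/12) = 494.3367 × 1.117209 = 552.2774
Value (long) = (F − K)·e^(−rT) = (552.2774 − 609.24) × 0.895088 = -50.9865
Value = -A$50.99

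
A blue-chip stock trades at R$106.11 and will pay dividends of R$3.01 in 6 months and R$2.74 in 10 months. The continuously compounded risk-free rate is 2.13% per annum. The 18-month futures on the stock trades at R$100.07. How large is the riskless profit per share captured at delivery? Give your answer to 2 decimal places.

PV(dividends) I = 3.01·e^(−0.0213·6/12) + 2.74·e^(−0.0213·10/12) = 5.6699
Fair futures F* = (S − I)·e^(rT) = (106.11 − 5.6699)·e^0.031950 = 100.4401 × 1.032466 = 103.7010
Market R$100.07 < fair 103.7010: forward underpriced → reverse cash-and-carry (short the stock, invest proceeds at r, pay the dividends, go long the forward).
Profit at T = |F_mkt − F*| = |100.07 − 103.7010| = R$3.63 per share

R$3.63 per share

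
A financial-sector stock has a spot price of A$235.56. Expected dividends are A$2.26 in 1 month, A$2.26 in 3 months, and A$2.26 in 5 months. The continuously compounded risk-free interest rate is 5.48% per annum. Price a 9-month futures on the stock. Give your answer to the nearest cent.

PV(dividends) I = 2.26·e^(−0.0548·1/12) + 2.26·e^(−0.0548·3/12) + 2.26·e^(−0.0548·5/12)
I = 2.2497 + 2.2292 + 2.2090 = 6.6879
F = (S − I)·e^(rT) = (235.56 − 6.6879) · e^(0.0548·9/12)
= 228.8721 · e^0.041100 = 228.8721 × 1.041956 = A$238.47

A$238.47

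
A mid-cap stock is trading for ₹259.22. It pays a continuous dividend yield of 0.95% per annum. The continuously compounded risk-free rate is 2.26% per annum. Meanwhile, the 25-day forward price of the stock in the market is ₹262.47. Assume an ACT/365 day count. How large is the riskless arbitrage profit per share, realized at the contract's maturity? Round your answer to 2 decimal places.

Fair forward: F* = S·e^(carry·T), with carry = (r − q) = 0.0226 − 0.0095 = 0.0131
F* = 259.22 · e^(0.0131 × 25/365) = 259.22 · e^0.000897 = 259.22 × 1.000897 = ₹259.4525
Market ₹262.47 > fair ₹259.4525: forward overpriced → cash-and-carry (buy spot, short the forward).
At maturity, profit = |F_mkt − F*| = |262.47 − 259.4525| = ₹3.02 per share

₹3.02 per share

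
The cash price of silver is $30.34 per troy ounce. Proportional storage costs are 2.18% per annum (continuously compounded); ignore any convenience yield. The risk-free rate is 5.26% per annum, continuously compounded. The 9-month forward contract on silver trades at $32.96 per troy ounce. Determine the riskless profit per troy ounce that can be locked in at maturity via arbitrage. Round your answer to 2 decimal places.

$0.88 per troy ounce

Fair forward: F* = S·e^(carry·T), with carry = (r + u) = 0.0526 + 0.0218 = 0.0744
F* = 30.34 · e^(0.0744 × 9/12) = 30.34 · e^0.055800 = 30.34 × 1.057386 = $32.0811
Market $32.96 > fair $32.0811: forward overpriced → cash-and-carry (buy spot, short the forward).
At maturity, profit = |F_mkt − F*| = |32.96 − 32.0811| = $0.88 per troy ounce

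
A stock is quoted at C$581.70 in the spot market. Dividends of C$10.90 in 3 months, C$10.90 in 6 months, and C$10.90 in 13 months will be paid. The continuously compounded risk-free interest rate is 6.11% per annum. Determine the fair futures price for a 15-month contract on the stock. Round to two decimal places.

PV(dividends) I = 10.90·e^(−0.0611·3/12) + 10.90·e^(−0.0611·6/12) + 10.90·e^(−0.0611·13/12)
I = 10.7348 + 10.5720 + 10.2019 = 31.5087
F = (S − I)·e^(rT) = (581.70 − 31.5087) · e^(0.0611·15/12)
= 550.1913 · e^0.076375 = 550.1913 × 1.079367 = C$593.86

C$593.86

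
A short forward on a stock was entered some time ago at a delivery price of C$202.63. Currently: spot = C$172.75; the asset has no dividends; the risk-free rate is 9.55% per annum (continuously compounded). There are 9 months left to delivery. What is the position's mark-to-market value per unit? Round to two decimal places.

C$15.87

Current fair forward for the remaining 9 months: F = S·e^(r·T), r = 0.0955
F = 172.75 · e^(0.0955 × 9/12) = 172.75 × 1.074252 = 185.5770
Value of long forward = (F − K)·e^(−rT) = (185.5770 − 202.63) · e^(−0.0955·9/12)
= -17.0530 × 0.930880 = -15.87
Short position value = −(long value) = C$15.87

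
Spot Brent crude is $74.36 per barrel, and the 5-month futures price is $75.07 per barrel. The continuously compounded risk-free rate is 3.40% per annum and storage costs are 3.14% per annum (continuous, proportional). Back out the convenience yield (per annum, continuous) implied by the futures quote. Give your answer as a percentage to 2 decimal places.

F = S·e^((r+u−y)T) ⇒ (r+u−y) = ln(F/S)/T
ln(75.07/74.36) = 0.009503; /T ⇒ 0.022807
y = r + u − ln(F/S)/T = 0.0340 + 0.0314 − 0.022807 = 0.042593
y = 4.26%

4.26%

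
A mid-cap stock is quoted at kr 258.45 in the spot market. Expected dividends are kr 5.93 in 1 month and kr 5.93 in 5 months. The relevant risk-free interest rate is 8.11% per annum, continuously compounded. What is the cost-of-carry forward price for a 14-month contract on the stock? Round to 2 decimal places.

kr 271.32

PV(dividends) I = 5.93·e^(−0.0811·1/12) + 5.93·e^(−0.0811·5/12)
I = 5.8901 + 5.7330 = 11.6231
F = (S − I)·e^(rT) = (258.45 − 11.6231) · e^(0.0811·14/12)
= 246.8269 · e^0.094617 = 246.8269 × 1.099238 = kr 271.32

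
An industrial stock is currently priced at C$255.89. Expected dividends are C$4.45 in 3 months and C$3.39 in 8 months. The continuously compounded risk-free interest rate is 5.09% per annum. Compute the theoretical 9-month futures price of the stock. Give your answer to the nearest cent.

C$257.88

PV(dividends) I = 4.45·e^(−0.0509·3/12) + 3.39·e^(−0.0509·8/12)
I = 4.3937 + 3.2769 = 7.6706
F = (S − I)·e^(rT) = (255.89 − 7.6706) · e^(0.0509·9/12)
= 248.2194 · e^0.038175 = 248.2194 × 1.038913 = C$257.88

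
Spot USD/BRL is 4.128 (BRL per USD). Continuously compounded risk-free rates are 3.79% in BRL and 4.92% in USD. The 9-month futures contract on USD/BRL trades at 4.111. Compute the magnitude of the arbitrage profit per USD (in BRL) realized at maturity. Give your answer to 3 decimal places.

0.018 per USD (in BRL)

Fair futures: F* = S·e^(carry·T), with carry = (r_BRL − r_USD) = 0.0379 − 0.0492 = -0.0113
F* = 4.128 · e^(-0.0113 × 9/12) = 4.128 · e^-0.008475 = 4.128 × 0.991561 = 4.0932
Market 4.111 > fair 4.0932: forward overpriced → cash-and-carry (buy spot, short the forward).
At maturity, profit = |F_mkt − F*| = |4.111 − 4.0932| = 0.018 per USD (in BRL)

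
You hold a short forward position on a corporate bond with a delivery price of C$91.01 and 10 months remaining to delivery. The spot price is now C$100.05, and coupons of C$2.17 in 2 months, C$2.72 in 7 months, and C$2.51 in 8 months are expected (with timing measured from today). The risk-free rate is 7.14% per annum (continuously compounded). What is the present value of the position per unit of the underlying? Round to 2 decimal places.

-C$7.15

PV(remaining coupons) I = 2.17·e^(−0.0714·2/12) + 2.72·e^(−0.0714·7/12) + 2.51·e^(−0.0714·8/12) = 7.1467
Current forward F = (S − I)·e^(rT) = (100.05 − 7.1467)·e^(0.0714·10/12) = 92.9033 × 1.061306 = 98.5988
Value (long) = (F − K)·e^(−rT) = (98.5988 − 91.01) × 0.942236 = 7.1504
Short position value = −(long value) = -C$7.15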